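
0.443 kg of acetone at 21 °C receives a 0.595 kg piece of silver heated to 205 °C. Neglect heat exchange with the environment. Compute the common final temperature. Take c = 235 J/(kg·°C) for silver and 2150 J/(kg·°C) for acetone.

T_f ≈ 44.6 °C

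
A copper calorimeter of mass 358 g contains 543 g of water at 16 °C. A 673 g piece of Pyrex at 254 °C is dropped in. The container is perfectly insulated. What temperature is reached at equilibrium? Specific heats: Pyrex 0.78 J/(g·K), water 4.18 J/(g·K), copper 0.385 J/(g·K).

Let T be the final temperature. ΣQ_i = 0:
673*0.78*(T − 254) + 543*4.18*(T − 16) + 358*0.385*(T − 16) = 0
524.94(T − 254) + 2269.7(T − 16) + 137.83(T − 16) = 0
(524.94 + 2269.7 + 137.83) T = 524.94*254 + 2269.7*16 + 137.83*16
T = 171856/2932.5 ≈ 58.60 °C

T_f ≈ 58.6 °C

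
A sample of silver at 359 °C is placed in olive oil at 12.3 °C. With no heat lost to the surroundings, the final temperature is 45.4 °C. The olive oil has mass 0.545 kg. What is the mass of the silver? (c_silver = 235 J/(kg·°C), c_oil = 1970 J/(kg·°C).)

m ≈ 0.482 kg

Let T be the final temperature. ΣQ_i = 0:
m·235·(45.4 − 359) + 0.545·1970·(45.4 − 12.3) = 0
-73696 m = -35538
m = -35538/-73696 ≈ 0.4822 kg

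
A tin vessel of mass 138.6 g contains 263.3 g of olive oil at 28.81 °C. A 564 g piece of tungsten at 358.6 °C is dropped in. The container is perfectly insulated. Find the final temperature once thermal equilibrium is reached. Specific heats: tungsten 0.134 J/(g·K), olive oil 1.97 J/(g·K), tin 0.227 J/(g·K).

T_f ≈ 68.6 °C

Taking heat into each body as positive, Σ m c ΔT = 0:
564*0.134*(T − 358.6) + 263.3*1.97*(T − 28.81) + 138.6*0.227*(T − 28.81) = 0
75.58(T − 358.6) + 518.7(T − 28.81) + 31.46(T − 28.81) = 0
625.74 T = 42952
T = 42952 / 625.74 = 68.6 °C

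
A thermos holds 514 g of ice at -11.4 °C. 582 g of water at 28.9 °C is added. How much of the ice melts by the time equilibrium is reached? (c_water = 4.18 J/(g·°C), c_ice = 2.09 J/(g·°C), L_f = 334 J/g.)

m_melted ≈ 174 g

Heat available from the water dropping to 0 °C: 582×4.18×28.9 = 70307 J.
Of that, 514×2.09×11.4 = 12247 J goes to bring the ice to 0 °C, leaving 58060 J.
Melting all 514 g of ice would need 514×334 = 171676 J.
That's not enough to melt it all — equilibrium is at 0 °C with ice remaining.
m_melted×334 = 58060  ⇒  m_melted ≈ 173.8 g.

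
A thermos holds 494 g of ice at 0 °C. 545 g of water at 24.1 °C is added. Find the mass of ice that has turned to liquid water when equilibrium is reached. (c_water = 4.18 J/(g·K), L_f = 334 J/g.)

m_melted ≈ 164 g

Cooling the water to 0 °C releases 545·4.18·24.1 = 54902 J.
Melting all 494 g of ice would need 494·334 = 164996 J.
54902 J < 164996 J, so only part of the ice melts and the system sits at 0 °C.
Mass melted = 54902/334 ≈ 164.4 g.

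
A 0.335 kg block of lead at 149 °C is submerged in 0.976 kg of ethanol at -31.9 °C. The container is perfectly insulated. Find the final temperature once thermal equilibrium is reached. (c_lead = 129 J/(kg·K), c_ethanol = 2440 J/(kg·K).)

T_f ≈ -28.7 °C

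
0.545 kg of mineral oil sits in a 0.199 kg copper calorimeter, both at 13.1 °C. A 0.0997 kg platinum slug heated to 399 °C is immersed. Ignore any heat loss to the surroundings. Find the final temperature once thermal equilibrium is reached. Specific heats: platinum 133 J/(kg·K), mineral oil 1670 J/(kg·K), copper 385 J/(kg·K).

Setting the total heat transfer to zero:
0.0997*133*(T − 399) + 0.545*1670*(T − 13.1) + 0.199*385*(T − 13.1) = 0
13.26(T − 399) + 910.15(T − 13.1) + 76.62(T − 13.1) = 0
(13.26 + 910.15 + 76.62) T = 13.26*399 + 910.15*13.1 + 76.62*13.1
T ≈ 18.22 °C

T_f ≈ 18.2 °C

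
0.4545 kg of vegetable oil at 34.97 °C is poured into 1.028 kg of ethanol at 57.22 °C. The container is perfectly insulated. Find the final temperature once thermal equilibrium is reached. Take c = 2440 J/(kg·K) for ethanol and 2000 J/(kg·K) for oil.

T_f ≈ 51.3 °C

Net heat exchanged in the isolated system is zero:
1.028×2440×(T − 57.22) + 0.4545×2000×(T − 34.97) = 0
3417.3 T = 175314
T = 175314/3417.3 ≈ 51.30 °C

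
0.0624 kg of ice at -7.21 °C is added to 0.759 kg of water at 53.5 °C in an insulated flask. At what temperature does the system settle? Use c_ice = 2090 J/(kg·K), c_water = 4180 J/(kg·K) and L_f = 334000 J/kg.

T_f ≈ 43.1 °C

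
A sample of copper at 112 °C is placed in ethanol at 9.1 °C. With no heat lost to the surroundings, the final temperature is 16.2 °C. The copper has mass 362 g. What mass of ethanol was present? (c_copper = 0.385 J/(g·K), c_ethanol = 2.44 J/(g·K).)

m ≈ 771 g

Heat lost by the copper = heat gained by the ethanol:
362×0.385×(112 − 16.2) = m×2.44×(16.2 − 9.1)
17.32 m = 13352  ⇒  m ≈ 770.7 g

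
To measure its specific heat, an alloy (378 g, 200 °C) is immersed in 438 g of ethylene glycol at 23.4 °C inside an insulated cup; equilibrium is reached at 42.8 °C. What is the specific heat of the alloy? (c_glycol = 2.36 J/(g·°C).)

c ≈ 0.337 J/(g·°C)

Heat gained plus heat lost sum to zero:
378×c×(42.8 − 200) + 438×2.36×(42.8 − 23.4) = 0
-59422 c = -20053
c = -20053/-59422 ≈ 0.3375 J/(g·°C)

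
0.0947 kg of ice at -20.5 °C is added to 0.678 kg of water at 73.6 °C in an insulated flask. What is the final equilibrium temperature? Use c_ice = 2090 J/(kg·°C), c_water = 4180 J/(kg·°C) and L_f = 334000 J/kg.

T_f ≈ 53.5 °C

Sum of m c ΔT and latent-heat terms is zero:
warm ice to 0 °C: 0.0947·2090·(0 − (-20.5)) = 4057.4; fusion: m_ice L_f = 0.0947·334000 = 31630; meltwater 0→T: 0.0947·4180·T = 395.85 T; water: 2834(T − 73.6)
3229.9 T = 208585 − 35687 = 172898
T ≈ 53.53 °C. Since T > 0 °C, the all-ice-melts assumption holds.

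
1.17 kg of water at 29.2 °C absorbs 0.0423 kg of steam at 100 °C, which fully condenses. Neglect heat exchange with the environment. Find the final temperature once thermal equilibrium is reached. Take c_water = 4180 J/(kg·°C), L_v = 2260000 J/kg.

T_f ≈ 50.5 °C

Energy conservation, ΣQ = 0:
latent heat released on condensation: 0.0423·2260000 = 95598; condensate cools 100→T: 0.0423·4180·(T − 100) = 176.81(T − 100); original water: 4890.6(T − 29.2)
5067.4 T = 95598 + 17681 + 142806 = 256085
T ≈ 50.54 °C, under the boiling point, so the assumption holds.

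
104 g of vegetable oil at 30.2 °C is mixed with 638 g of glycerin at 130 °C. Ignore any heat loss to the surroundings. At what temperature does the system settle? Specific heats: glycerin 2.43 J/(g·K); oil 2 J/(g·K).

|Q_glycerin| = |Q_oil|:
638·2.43·(130 − T) = 104·2·(T − 30.2)
1550.3(130 − T) = 208(T − 30.2)
1758.3 T = 207826  ⇒  T ≈ 118.19 °C

T_f ≈ 118.2 °C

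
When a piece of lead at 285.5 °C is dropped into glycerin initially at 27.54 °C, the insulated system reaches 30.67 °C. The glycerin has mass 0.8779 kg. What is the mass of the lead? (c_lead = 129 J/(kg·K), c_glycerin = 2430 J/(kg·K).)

m ≈ 0.203 kg

|Q_lead| = |Q_glycerin|:
m·129·(285.5 − 30.67) = 0.8779·2430·(30.67 − 27.54)
32873 m = 6677.2  ⇒  m ≈ 0.2031 kg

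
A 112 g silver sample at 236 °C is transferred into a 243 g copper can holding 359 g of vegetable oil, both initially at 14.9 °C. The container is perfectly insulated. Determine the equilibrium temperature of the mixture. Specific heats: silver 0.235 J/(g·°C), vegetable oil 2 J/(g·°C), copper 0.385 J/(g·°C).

T_f ≈ 21.8 °C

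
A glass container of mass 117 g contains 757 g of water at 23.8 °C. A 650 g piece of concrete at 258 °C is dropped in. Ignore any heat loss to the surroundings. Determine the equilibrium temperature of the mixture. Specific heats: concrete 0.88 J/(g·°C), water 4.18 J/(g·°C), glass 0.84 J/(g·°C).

Heat gained plus heat lost sum to zero:
650·0.88·(T − 258) + 757·4.18·(T − 23.8) + 117·0.84·(T − 23.8) = 0
572(T − 258) + 3164.3(T − 23.8) + 98.28(T − 23.8) = 0
(572 + 3164.3 + 98.28) T = 572·258 + 3164.3·23.8 + 98.28·23.8
T = 225224/3834.5 ≈ 58.74 °C

T_f ≈ 58.7 °C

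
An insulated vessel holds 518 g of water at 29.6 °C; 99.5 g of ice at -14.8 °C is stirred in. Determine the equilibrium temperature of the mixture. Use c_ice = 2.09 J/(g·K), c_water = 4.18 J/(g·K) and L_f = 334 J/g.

T_f ≈ 10.8 °C

Conservation of energy gives ΣQ = 0:
warm ice to 0 °C: 99.5×2.09×(0 − (-14.8)) = 3077.7
  fusion: m_ice L_f = 99.5×334 = 33233
  meltwater 0→T: 99.5×4.18×T = 415.91 T
  water cools: 518×4.18×(T − 29.6) = 2165.2(T − 29.6)
2581.1 T = 64091 − 36311 = 27780
T ≈ 10.76 °C. Since T > 0 °C, the all-ice-melts assumption holds.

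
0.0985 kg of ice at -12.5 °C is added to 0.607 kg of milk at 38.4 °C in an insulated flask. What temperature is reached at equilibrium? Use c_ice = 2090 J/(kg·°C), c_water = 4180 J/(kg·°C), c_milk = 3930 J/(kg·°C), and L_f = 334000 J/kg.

Net heat exchanged in the isolated system is zero:
warm ice to 0 °C: 0.0985·2090·(0 − (-12.5)) = 2573.3
  melt ice: 0.0985·334000 = 32899
  warm the meltwater: 411.73 T
  milk: 2385.5(T − 38.4)
2797.2 T = 91604 − 35472 = 56131
T ≈ 20.07 °C — above 0 °C, consistent with complete melting.

T_f ≈ 20.1 °C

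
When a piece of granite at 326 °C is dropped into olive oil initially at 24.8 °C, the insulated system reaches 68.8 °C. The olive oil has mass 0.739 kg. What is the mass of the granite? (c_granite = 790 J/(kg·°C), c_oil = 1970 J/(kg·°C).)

m ≈ 0.315 kg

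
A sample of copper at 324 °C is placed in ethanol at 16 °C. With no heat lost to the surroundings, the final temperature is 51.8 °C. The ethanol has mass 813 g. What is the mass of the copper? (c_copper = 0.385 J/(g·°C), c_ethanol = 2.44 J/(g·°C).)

m ≈ 678 g

Conservation of energy gives ΣQ = 0:
m·0.385·(51.8 − 324) + 813·2.44·(51.8 − 16) = 0
-104.8 m = -71017
m = -71017/-104.8 ≈ 677.7 g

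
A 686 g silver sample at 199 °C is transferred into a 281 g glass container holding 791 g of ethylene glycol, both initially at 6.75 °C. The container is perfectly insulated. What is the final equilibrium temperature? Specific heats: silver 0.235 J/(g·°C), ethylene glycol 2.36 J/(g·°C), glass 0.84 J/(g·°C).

T_f ≈ 20.4 °C

Net heat exchanged in the isolated system is zero:
686·0.235·(T − 199) + 791·2.36·(T − 6.75) + 281·0.84·(T − 6.75) = 0
161.21(T − 199) + 1866.8(T − 6.75) + 236.04(T − 6.75) = 0
(161.21 + 1866.8 + 236.04) T = 161.21·199 + 1866.8·6.75 + 236.04·6.75
T = 46275/2264 ≈ 20.44 °C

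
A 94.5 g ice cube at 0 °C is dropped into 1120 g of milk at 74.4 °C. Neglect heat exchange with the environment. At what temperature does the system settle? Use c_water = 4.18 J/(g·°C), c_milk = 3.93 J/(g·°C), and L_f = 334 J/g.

T_f ≈ 61.7 °C

Let T be the final temperature. ΣQ_i = 0:
melt ice: 94.5×334 = 31563; meltwater 0→T: 94.5×4.18×T = 395.01 T; milk cools: 1120×3.93×(T − 74.4) = 4401.6(T − 74.4)
4796.6 T = 327479 − 31563 = 295916
T ≈ 61.69 °C. Since T > 0 °C, the all-ice-melts assumption holds.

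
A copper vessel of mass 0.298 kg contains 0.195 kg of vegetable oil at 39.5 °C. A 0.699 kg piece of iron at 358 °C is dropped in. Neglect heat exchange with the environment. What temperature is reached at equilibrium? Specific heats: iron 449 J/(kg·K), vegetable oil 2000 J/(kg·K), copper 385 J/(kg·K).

T_f ≈ 161.6 °C

With ΣQ=0 the equilibrium temperature is the m·c-weighted mean:
T_f = (313.85×358 + 390×39.5 + 114.73×39.5) / (313.85 + 390 + 114.73)
    = 132295 / 818.58 ≈ 161.62 °C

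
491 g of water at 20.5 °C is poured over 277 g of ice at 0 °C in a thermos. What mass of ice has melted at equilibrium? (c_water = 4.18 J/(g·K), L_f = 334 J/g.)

m_melted ≈ 126 g

Cooling the water to 0 °C releases 491·4.18·20.5 = 42074 J.
To melt every bit of ice: 277·334 = 92518 J.
42074 J < 92518 J, so only part of the ice melts and the system sits at 0 °C.
m_melted·334 = 42074  ⇒  m_melted ≈ 126 g.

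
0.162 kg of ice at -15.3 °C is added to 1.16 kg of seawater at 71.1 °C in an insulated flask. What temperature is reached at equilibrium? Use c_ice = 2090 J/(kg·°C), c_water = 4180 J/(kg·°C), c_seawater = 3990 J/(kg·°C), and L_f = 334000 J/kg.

T_f ≈ 50.9 °C

Net heat exchanged in the isolated system is zero:
warm ice to 0 °C: 0.162·2090·(0 − (-15.3)) = 5180.3
  latent heat to melt: 0.162·334000 = 54108
  warm the meltwater: 677.16 T
  seawater cools: 1.16·3990·(T − 71.1) = 4628.4(T − 71.1)
5305.6 T = 329079 − 59288 = 269791
T ≈ 50.85 °C — above 0 °C, consistent with complete melting.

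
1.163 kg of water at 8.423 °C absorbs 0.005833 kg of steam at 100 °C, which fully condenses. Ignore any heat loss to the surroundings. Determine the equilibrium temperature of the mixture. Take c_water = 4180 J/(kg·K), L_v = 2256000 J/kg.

T_f ≈ 11.6 °C

Conservation of energy gives ΣQ = 0:
latent heat released on condensation: 0.005833×2256000 = 13159
  condensate cools 100→T: 0.005833×4180×(T − 100) = 24.38(T − 100)
  water warms: 1.163×4180×(T − 8.423) = 4861.3(T − 8.423)
4885.7 T = 13159 + 2438.2 + 40947 = 56545
T ≈ 11.57 °C, under the boiling point, so the assumption holds.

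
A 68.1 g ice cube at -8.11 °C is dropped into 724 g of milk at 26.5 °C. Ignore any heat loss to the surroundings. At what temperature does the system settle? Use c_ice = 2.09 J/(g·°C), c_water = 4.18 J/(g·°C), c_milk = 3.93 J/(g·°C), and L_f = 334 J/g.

Heat gained plus heat lost sum to zero:
ice -8.11→0 °C: 68.1×2.09×8.11 = 1154.3
  latent heat to melt: 68.1×334 = 22745
  meltwater 0→T: 68.1×4.18×T = 284.66 T
  milk: 2845.3(T − 26.5)
3130 T = 75401 − 23900 = 51501
T ≈ 16.45 °C. Since T > 0 °C, the all-ice-melts assumption holds.

T_f ≈ 16.5 °C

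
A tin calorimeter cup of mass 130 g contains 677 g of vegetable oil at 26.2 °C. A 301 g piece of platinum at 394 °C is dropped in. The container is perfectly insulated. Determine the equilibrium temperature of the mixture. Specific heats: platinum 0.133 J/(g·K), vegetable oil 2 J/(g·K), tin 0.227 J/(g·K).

Let T be the final temperature. ΣQ_i = 0:
301·0.133·(T − 394) + 677·2·(T − 26.2) + 130·0.227·(T − 26.2) = 0
40.03(T − 394) + 1354(T − 26.2) + 29.51(T − 26.2) = 0
(40.03 + 1354 + 29.51) T = 40.03·394 + 1354·26.2 + 29.51·26.2
T = 52021/1423.5 ≈ 36.54 °C

T_f ≈ 36.5 °C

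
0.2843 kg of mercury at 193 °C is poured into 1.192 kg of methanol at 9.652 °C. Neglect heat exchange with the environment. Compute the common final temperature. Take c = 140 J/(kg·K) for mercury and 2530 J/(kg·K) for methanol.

T_f ≈ 12.0 °C

Taking heat into each body as positive, Σ m c ΔT = 0:
0.2843·140·(T − 193) + 1.192·2530·(T − 9.652) = 0
39.8(T − 193) + 3015.8(T − 9.652) = 0
(39.8 + 3015.8) T = 39.8·193 + 3015.8·9.652
T = 36790 / 3055.6 = 12 °C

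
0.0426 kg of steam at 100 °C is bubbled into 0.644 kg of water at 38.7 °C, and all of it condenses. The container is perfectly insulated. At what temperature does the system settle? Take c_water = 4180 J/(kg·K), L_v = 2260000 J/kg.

T_f ≈ 76.0 °C

Taking heat into each body as positive, Σ m c ΔT = 0:
latent heat released on condensation: 0.0426·2260000 = 96276
  condensate cools 100→T: 0.0426·4180·(T − 100) = 178.07(T − 100)
  water warms: 0.644·4180·(T − 38.7) = 2691.9(T − 38.7)
2870 T = 96276 + 17807 + 104177 = 218260
T ≈ 76.05 °C — below 100 °C, confirming all the steam condensed.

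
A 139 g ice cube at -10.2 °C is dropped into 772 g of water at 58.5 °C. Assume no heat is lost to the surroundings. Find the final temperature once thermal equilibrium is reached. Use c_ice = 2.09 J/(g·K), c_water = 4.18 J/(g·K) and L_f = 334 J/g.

Taking heat into each body as positive, Σ m c ΔT = 0:
ice -10.2→0 °C: 139·2.09·10.2 = 2963.2
  latent heat to melt: 139·334 = 46426
  warm the meltwater: 581.02 T
  water cools: 772·4.18·(T − 58.5) = 3227(T − 58.5)
3808 T = 188777 − 49389 = 139388
T ≈ 36.60 °C (positive, so assuming full melt was valid).

T_f ≈ 36.6 °C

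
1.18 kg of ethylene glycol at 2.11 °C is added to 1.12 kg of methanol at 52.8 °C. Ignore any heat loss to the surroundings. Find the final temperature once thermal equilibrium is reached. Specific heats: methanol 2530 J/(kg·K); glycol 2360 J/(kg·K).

Net heat exchanged in the isolated system is zero:
1.12×2530×(T − 52.8) + 1.18×2360×(T − 2.11) = 0
5618.4 T = 155490
T = 155490/5618.4 ≈ 27.68 °C

T_f ≈ 27.7 °C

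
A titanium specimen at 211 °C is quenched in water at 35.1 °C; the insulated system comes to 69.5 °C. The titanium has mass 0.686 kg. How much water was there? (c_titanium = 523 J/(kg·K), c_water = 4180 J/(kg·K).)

m ≈ 0.353 kg

|Q_titanium| = |Q_water|:
0.686·523·(211 − 69.5) = m·4180·(69.5 − 35.1)
143792 m = 50767  ⇒  m ≈ 0.3531 kg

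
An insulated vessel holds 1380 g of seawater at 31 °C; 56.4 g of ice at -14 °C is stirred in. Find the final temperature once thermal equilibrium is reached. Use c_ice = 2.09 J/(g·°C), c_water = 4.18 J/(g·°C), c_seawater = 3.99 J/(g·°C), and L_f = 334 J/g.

Energy conservation, ΣQ = 0:
ice -14→0 °C: 56.4×2.09×14 = 1650.3
  melt ice: 56.4×334 = 18838
  meltwater 0→T: 56.4×4.18×T = 235.75 T
  seawater: 5506.2(T − 31)
5742 T = 170692 − 20488 = 150204
T ≈ 26.16 °C (positive, so assuming full melt was valid).

T_f ≈ 26.2 °C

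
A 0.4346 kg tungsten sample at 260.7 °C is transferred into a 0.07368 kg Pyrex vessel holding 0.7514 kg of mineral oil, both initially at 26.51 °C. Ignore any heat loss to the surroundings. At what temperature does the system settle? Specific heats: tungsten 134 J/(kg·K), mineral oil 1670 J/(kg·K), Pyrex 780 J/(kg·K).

T_f ≈ 36.5 °C

Let T be the final temperature. ΣQ_i = 0:
0.4346×134×(T − 260.7) + 0.7514×1670×(T − 26.51) + 0.07368×780×(T − 26.51) = 0
58.24(T − 260.7) + 1254.8(T − 26.51) + 57.47(T − 26.51) = 0
1370.5 T = 49972
T ≈ 36.46 °C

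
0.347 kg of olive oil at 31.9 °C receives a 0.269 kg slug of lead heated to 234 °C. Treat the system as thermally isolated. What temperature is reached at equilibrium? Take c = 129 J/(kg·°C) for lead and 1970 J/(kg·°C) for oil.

T_f ≈ 41.7 °C

|Q_lead| = |Q_oil|:
0.269*129*(234 − T) = 0.347*1970*(T − 31.9)
34.7(234 − T) = 683.59(T − 31.9)
718.29 T = 29927  ⇒  T ≈ 41.66 °C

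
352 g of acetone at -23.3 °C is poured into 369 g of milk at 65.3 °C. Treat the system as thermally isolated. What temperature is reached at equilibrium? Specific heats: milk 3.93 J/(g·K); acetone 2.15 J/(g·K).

|Q_milk| = |Q_acetone|:
369*3.93*(65.3 − T) = 352*2.15*(T − (-23.3))
1450.2(65.3 − T) = 756.8(T − (-23.3))
2207 T = 77063  ⇒  T ≈ 34.92 °C

T_f ≈ 34.9 °C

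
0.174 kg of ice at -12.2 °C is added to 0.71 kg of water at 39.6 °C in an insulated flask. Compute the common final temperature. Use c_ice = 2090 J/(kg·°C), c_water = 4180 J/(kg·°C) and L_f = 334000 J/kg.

T_f ≈ 14.9 °C

Taking heat into each body as positive, Σ m c ΔT = 0:
warm ice to 0 °C: 0.174·2090·(0 − (-12.2)) = 4436.7
  melt ice: 0.174·334000 = 58116
  meltwater 0→T: 0.174·4180·T = 727.32 T
  water: 2967.8(T − 39.6)
3695.1 T = 117525 − 62553 = 54972
T ≈ 14.88 °C — above 0 °C, consistent with complete melting.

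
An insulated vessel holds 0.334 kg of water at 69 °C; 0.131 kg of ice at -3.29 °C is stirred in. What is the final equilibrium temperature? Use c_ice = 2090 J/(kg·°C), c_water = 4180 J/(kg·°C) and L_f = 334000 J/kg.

T_f ≈ 26.6 °C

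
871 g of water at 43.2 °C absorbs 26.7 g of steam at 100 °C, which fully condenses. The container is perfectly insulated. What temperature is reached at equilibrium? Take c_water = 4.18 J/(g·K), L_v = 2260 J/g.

T_f ≈ 61.0 °C

Heat gained plus heat lost sum to zero:
condense steam: −26.7×2260 = −60342
  condensate cools 100→T: 26.7×4.18×(T − 100) = 111.61(T − 100)
  original water: 3640.8(T − 43.2)
3752.4 T = 60342 + 11161 + 157282 = 228784
T ≈ 60.97 °C (< 100 °C, so full condensation is consistent).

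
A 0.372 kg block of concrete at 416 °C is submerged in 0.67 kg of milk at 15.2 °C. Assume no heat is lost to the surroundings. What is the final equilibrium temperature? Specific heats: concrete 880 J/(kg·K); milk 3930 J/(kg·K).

T_f ≈ 59.5 °C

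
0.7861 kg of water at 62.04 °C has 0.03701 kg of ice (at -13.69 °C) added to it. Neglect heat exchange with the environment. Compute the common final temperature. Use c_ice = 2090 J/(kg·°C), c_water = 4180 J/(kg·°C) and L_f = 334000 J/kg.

T_f ≈ 55.3 °C

Heat gained plus heat lost sum to zero:
ice -13.69→0 °C: 0.03701·2090·13.69 = 1058.9; latent heat to melt: 0.03701·334000 = 12361; meltwater 0→T: 0.03701·4180·T = 154.7 T; water: 3285.9(T − 62.04)
3440.6 T = 203857 − 13420 = 190437
T ≈ 55.35 °C. Since T > 0 °C, the all-ice-melts assumption holds.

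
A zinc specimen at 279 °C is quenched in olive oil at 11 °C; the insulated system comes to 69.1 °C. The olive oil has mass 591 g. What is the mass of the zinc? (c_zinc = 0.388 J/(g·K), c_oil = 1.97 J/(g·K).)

m ≈ 831 g

Heat gained plus heat lost sum to zero:
m·0.388·(69.1 − 279) + 591·1.97·(69.1 − 11) = 0
-81.44 m = -67644
m = -67644/-81.44 ≈ 830.6 g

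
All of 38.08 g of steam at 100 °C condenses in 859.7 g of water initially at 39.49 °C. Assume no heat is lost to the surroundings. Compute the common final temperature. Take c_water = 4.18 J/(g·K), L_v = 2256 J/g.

T_f ≈ 64.9 °C

Net heat exchanged in the isolated system is zero:
steam→water at 100 °C releases m L_v = 38.08·2256 = 85908
  condensed water 100 °C→T: 159.17(T − 100)
  original water: 3593.5(T − 39.49)
3752.7 T = 85908 + 15917 + 141909 = 243735
T ≈ 64.95 °C, under the boiling point, so the assumption holds.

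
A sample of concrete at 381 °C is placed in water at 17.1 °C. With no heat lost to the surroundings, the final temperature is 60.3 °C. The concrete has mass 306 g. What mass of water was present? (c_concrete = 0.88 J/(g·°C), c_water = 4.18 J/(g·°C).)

m ≈ 478 g

Taking heat into each body as positive, Σ m c ΔT = 0:
306×0.88×(60.3 − 381) + m×4.18×(60.3 − 17.1) = 0
180.58 m = 86358
m = 86358/180.58 ≈ 478.2 g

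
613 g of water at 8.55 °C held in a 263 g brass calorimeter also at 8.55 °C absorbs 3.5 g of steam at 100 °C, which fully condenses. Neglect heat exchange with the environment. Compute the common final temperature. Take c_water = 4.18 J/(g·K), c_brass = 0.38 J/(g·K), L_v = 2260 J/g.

T_f ≈ 12.0 °C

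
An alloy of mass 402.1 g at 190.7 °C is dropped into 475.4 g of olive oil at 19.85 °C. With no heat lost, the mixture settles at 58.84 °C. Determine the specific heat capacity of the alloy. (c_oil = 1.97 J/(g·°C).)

Setting the total heat transfer to zero:
402.1×c×(58.84 − 190.7) + 475.4×1.97×(58.84 − 19.85) = 0
-53021 c = -36516
c = -36516/-53021 ≈ 0.6887 J/(g·°C)

c ≈ 0.689 J/(g·°C)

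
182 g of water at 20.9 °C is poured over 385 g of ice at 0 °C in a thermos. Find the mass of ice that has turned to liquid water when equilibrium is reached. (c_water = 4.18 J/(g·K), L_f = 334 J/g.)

m_melted ≈ 47.6 g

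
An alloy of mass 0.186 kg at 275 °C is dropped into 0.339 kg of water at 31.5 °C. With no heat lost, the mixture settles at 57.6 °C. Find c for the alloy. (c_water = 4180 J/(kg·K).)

c ≈ 915 J/(kg·K)

Energy conservation, ΣQ = 0:
0.186·c·(57.6 − 275) + 0.339·4180·(57.6 − 31.5) = 0
-40.44 c = -36984
c = -36984/-40.44 ≈ 914.6 J/(kg·K)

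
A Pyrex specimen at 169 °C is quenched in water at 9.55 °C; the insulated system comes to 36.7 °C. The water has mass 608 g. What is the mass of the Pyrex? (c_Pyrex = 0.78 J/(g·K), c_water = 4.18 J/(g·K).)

|Q_Pyrex| = |Q_water|:
m·0.78·(169 − 36.7) = 608·4.18·(36.7 − 9.55)
103.19 m = 69000  ⇒  m ≈ 668.6 g

m ≈ 669 g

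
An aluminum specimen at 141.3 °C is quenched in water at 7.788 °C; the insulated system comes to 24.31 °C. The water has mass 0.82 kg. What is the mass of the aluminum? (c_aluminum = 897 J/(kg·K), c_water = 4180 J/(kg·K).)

m ≈ 0.54 kg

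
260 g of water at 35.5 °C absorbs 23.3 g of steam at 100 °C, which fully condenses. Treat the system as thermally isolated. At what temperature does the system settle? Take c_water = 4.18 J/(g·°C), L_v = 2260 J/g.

T_f ≈ 85.3 °C

Let T be the final temperature. ΣQ_i = 0:
condense steam: −23.3×2260 = −52658; condensed water 100 °C→T: 97.39(T − 100); water warms: 260×4.18×(T − 35.5) = 1086.8(T − 35.5)
1184.2 T = 52658 + 9739.4 + 38581 = 100979
T ≈ 85.27 °C, under the boiling point, so the assumption holds.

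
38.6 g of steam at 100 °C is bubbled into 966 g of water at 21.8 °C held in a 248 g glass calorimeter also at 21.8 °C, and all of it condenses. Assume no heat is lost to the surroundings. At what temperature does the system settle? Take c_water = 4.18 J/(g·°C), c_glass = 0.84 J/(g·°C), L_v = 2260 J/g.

Setting the total heat transfer to zero:
steam→water at 100 °C releases m L_v = 38.6×2260 = 87236; condensate cools 100→T: 38.6×4.18×(T − 100) = 161.35(T − 100); original water: 4037.9(T − 21.8); glass cup: 248×0.84×(T − 21.8) = 208.32(T − 21.8)
4407.5 T = 87236 + 16135 + 92567 = 195938
T ≈ 44.46 °C — below 100 °C, confirming all the steam condensed.

T_f ≈ 44.5 °C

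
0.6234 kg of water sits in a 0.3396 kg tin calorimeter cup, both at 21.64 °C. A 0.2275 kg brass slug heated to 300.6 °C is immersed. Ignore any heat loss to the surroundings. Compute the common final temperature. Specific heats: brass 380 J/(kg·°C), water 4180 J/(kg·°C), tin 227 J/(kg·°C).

T_f ≈ 30.3 °C

With ΣQ=0 the equilibrium temperature is the m·c-weighted mean:
T_f = (86.45×300.6 + 2605.8×21.64 + 77.09×21.64) / (86.45 + 2605.8 + 77.09)
    = 84045 / 2769.4 ≈ 30.35 °C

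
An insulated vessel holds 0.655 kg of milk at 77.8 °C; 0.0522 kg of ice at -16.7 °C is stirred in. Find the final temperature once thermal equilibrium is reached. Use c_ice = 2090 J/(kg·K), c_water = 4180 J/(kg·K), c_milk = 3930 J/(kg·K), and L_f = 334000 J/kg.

Energy balance with sensible and latent terms:
ice -16.7→0 °C: 0.0522×2090×16.7 = 1821.9
  latent heat to melt: 0.0522×334000 = 17435
  warm the meltwater: 218.2 T
  milk cools: 0.655×3930×(T − 77.8) = 2574.2(T − 77.8)
2792.3 T = 200269 − 19257 = 181012
T ≈ 64.82 °C. Since T > 0 °C, the all-ice-melts assumption holds.

T_f ≈ 64.8 °C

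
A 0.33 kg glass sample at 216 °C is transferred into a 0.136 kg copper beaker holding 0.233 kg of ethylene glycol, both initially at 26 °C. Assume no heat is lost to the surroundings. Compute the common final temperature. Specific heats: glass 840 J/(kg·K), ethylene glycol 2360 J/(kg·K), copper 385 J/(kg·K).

Setting the total heat transfer to zero:
0.33×840×(T − 216) + 0.233×2360×(T − 26) + 0.136×385×(T − 26) = 0
277.2(T − 216) + 549.88(T − 26) + 52.36(T − 26) = 0
(277.2 + 549.88 + 52.36) T = 277.2×216 + 549.88×26 + 52.36×26
T = 75533/879.44 ≈ 85.89 °C

T_f ≈ 85.9 °C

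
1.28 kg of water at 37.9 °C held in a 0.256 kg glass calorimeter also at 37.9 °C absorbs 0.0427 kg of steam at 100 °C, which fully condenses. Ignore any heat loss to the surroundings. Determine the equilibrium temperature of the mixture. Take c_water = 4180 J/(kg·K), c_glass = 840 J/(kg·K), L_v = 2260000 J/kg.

Heat gained plus heat lost sum to zero:
latent heat released on condensation: 0.0427×2260000 = 96502
  condensed water 100 °C→T: 178.49(T − 100)
  original water: 5350.4(T − 37.9)
  cup: 215.04(T − 37.9)
5743.9 T = 96502 + 17849 + 210930 = 325281
T ≈ 56.63 °C — below 100 °C, confirming all the steam condensed.

T_f ≈ 56.6 °C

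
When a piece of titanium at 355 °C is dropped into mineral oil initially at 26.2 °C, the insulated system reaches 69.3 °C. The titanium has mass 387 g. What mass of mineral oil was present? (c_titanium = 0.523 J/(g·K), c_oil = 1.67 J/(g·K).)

Conservation of energy gives ΣQ = 0:
387×0.523×(69.3 − 355) + m×1.67×(69.3 − 26.2) = 0
71.98 m = 57826
m = 57826/71.98 ≈ 803.4 g

m ≈ 803 g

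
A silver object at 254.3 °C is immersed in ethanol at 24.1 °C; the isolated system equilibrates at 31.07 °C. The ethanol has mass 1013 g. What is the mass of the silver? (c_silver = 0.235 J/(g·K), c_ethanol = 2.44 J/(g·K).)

Conservation of energy gives ΣQ = 0:
m·0.235·(31.07 − 254.3) + 1013·2.44·(31.07 − 24.1) = 0
-52.46 m = -17228
m = -17228/-52.46 ≈ 328.4 g

m ≈ 328 g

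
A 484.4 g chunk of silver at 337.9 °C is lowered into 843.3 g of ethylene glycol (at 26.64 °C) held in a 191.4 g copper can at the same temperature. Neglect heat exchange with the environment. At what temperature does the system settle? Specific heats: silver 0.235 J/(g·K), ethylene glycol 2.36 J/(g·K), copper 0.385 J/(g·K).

T_f ≈ 42.9 °C

Conservation of energy gives ΣQ = 0:
484.4·0.235·(T − 337.9) + 843.3·2.36·(T − 26.64) + 191.4·0.385·(T − 26.64) = 0
113.83(T − 337.9) + 1990.2(T − 26.64) + 73.69(T − 26.64) = 0
(113.83 + 1990.2 + 73.69) T = 113.83·337.9 + 1990.2·26.64 + 73.69·26.64
T ≈ 42.91 °C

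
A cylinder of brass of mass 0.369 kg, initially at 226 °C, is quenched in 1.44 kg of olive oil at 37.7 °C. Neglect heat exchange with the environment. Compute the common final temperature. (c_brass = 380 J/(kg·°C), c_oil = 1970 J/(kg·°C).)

T_f ≈ 46.6 °C

Conservation of energy gives ΣQ = 0:
0.369·380·(T − 226) + 1.44·1970·(T − 37.7) = 0
140.22(T − 226) + 2836.8(T − 37.7) = 0
2977 T = 138637
T = 138637/2977 ≈ 46.57 °C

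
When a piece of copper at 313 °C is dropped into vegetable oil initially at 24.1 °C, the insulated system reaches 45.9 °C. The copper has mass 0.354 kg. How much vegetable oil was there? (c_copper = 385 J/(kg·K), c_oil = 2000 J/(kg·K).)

Heat lost by the copper = heat gained by the oil:
0.354×385×(313 − 45.9) = m×2000×(45.9 − 24.1)
43600 m = 36403  ⇒  m ≈ 0.8349 kg

m ≈ 0.835 kg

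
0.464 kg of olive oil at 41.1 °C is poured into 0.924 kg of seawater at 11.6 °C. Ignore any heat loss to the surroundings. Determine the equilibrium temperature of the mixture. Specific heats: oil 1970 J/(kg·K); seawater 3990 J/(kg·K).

With ΣQ=0 the equilibrium temperature is the m·c-weighted mean:
T_f = (914.08·41.1 + 3686.8·11.6) / (914.08 + 3686.8)
    = 80335 / 4600.8 ≈ 17.46 °C

T_f ≈ 17.5 °C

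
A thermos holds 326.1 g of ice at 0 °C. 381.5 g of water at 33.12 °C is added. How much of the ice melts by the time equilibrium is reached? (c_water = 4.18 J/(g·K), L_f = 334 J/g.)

m_melted ≈ 158 g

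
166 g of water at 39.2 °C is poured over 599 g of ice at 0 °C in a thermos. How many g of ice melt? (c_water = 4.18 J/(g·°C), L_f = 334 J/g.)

m_melted ≈ 81.4 g

Water can give up m c ΔT = 166×4.18×39.2 = 27200 J before reaching 0 °C.
Fully melting the ice requires m_ice L_f = 599×334 = 200066 J.
That's not enough to melt it all — equilibrium is at 0 °C with ice remaining.
Mass melted = 27200/334 ≈ 81.44 g.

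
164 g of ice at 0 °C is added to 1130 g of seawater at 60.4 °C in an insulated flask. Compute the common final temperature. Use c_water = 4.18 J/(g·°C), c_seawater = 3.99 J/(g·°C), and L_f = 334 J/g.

Net heat exchanged in the isolated system is zero:
fusion: m_ice L_f = 164×334 = 54776
  warm the meltwater: 685.52 T
  seawater cools: 1130×3.99×(T − 60.4) = 4508.7(T − 60.4)
5194.2 T = 272325 − 54776 = 217549
T ≈ 41.88 °C (positive, so assuming full melt was valid).

T_f ≈ 41.9 °C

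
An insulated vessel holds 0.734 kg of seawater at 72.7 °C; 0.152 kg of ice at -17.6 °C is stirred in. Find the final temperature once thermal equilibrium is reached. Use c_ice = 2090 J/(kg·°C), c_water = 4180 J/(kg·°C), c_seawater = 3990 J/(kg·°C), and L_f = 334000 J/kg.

T_f ≈ 43.9 °C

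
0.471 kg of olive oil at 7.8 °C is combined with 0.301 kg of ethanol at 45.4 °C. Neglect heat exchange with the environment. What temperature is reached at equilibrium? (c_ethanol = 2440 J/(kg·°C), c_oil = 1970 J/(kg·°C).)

T_f ≈ 24.4 °C

Energy conservation, ΣQ = 0:
0.301·2440·(T − 45.4) + 0.471·1970·(T − 7.8) = 0
734.44(T − 45.4) + 927.87(T − 7.8) = 0
1662.3 T = 40581
T = 40581/1662.3 ≈ 24.41 °C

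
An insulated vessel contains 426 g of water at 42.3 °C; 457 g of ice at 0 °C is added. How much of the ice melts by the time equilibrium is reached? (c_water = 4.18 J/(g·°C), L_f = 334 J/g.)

Water can give up m c ΔT = 426×4.18×42.3 = 75323 J before reaching 0 °C.
Fully melting the ice requires m_ice L_f = 457×334 = 152638 J.
75323 J < 152638 J, so only part of the ice melts and the system sits at 0 °C.
m_melted×334 = 75323  ⇒  m_melted ≈ 225.5 g.

m_melted ≈ 226 g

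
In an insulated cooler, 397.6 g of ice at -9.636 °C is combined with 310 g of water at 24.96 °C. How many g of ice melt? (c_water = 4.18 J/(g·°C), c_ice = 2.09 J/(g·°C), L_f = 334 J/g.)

m_melted ≈ 72.9 g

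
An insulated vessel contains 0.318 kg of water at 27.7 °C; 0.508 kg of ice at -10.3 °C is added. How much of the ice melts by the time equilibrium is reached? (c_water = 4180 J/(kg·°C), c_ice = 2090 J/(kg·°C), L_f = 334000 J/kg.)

Water can give up m c ΔT = 0.318·4180·27.7 = 36820 J before reaching 0 °C.
Of that, 0.508·2090·10.3 = 10936 J goes to bring the ice to 0 °C, leaving 25884 J.
Melting all 0.508 kg of ice would need 0.508·334000 = 169672 J.
That's not enough to melt it all — equilibrium is at 0 °C with ice remaining.
Mass melted = 25884/334000 ≈ 0.0775 kg.

m_melted ≈ 0.0775 kg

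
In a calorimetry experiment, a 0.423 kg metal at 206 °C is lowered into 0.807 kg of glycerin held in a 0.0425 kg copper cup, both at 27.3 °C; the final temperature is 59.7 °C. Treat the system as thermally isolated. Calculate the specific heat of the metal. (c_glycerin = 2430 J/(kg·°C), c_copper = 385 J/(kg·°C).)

c ≈ 1040 J/(kg·°C)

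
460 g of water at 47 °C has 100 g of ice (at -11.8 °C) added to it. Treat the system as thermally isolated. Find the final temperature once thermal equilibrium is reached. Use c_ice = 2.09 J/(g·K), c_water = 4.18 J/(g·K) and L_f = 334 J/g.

T_f ≈ 23.3 °C

Taking heat into each body as positive, Σ m c ΔT = 0:
ice -11.8→0 °C: 100·2.09·11.8 = 2466.2
  latent heat to melt: 100·334 = 33400
  meltwater 0→T: 100·4.18·T = 418 T
  water: 1922.8(T − 47)
2340.8 T = 90372 − 35866 = 54505
T ≈ 23.28 °C (positive, so assuming full melt was valid).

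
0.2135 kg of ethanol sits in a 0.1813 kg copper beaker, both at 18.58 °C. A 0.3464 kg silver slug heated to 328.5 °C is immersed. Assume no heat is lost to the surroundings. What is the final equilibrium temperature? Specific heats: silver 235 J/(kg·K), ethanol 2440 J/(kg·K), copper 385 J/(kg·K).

Conservation of energy gives ΣQ = 0:
0.3464×235×(T − 328.5) + 0.2135×2440×(T − 18.58) + 0.1813×385×(T − 18.58) = 0
81.4(T − 328.5) + 520.94(T − 18.58) + 69.8(T − 18.58) = 0
672.14 T = 37717
T ≈ 56.11 °C

T_f ≈ 56.1 °C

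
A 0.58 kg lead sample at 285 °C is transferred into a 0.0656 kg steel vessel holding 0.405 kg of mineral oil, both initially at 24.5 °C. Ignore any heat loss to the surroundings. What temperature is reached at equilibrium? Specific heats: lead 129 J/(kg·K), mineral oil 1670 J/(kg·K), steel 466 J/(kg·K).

With ΣQ=0 the equilibrium temperature is the m·c-weighted mean:
T_f = (74.82×285 + 676.35×24.5 + 30.57×24.5) / (74.82 + 676.35 + 30.57)
    = 38643 / 781.74 ≈ 49.43 °C

T_f ≈ 49.4 °C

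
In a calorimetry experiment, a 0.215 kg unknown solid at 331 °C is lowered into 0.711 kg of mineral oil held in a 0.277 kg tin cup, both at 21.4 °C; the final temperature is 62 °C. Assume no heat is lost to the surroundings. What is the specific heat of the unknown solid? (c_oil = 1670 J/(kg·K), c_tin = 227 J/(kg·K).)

c ≈ 878 J/(kg·K)

Let T be the final temperature. ΣQ_i = 0:
0.215·c·(62 − 331) + 0.711·1670·(62 − 21.4) + 0.277·227·(62 − 21.4) = 0
-57.84 c = -50760
c = -50760/-57.84 ≈ 877.7 J/(kg·K)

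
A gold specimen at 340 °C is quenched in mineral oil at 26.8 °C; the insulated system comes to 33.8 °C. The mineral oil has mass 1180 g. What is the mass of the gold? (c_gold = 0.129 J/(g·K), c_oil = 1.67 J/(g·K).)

m ≈ 349 g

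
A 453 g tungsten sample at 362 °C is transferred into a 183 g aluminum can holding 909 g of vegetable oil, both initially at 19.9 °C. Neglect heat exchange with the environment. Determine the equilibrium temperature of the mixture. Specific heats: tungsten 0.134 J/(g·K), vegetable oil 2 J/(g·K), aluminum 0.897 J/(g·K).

T_f ≈ 30.1 °C

Let T be the final temperature. ΣQ_i = 0:
453*0.134*(T − 362) + 909*2*(T − 19.9) + 183*0.897*(T − 19.9) = 0
2042.9 T = 61419
T ≈ 30.07 °C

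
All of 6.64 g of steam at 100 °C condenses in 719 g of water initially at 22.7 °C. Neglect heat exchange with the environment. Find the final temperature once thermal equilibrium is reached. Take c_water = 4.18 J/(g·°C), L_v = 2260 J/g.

T_f ≈ 28.4 °C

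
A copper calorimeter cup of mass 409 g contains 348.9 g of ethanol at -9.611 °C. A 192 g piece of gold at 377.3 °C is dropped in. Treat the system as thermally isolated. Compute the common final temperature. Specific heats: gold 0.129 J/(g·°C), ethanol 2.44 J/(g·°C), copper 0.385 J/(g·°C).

Energy conservation, ΣQ = 0:
192×0.129×(T − 377.3) + 348.9×2.44×(T − (-9.611)) + 409×0.385×(T − (-9.611)) = 0
(24.77 + 851.32 + 157.47) T = 24.77×377.3 + 851.32×(-9.611) + 157.47×(-9.611)
T = -350.43 / 1033.5 = -0.339 °C

T_f ≈ -0.3 °C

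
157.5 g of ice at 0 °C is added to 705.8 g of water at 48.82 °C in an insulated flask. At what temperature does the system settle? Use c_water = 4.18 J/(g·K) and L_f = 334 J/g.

Taking heat into each body as positive, Σ m c ΔT = 0:
melt ice: 157.5·334 = 52605
  warm the meltwater: 658.35 T
  water: 2950.2(T − 48.82)
3608.6 T = 144031 − 52605 = 91426
T ≈ 25.34 °C (positive, so assuming full melt was valid).

T_f ≈ 25.3 °C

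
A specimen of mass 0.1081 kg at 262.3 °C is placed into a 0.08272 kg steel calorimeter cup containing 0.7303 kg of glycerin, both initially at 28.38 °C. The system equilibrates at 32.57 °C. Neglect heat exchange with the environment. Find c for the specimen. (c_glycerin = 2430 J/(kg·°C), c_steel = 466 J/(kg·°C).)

c ≈ 306 J/(kg·°C)

Setting the total heat transfer to zero:
0.1081·c·(32.57 − 262.3) + 0.7303·2430·(32.57 − 28.38) + 0.08272·466·(32.57 − 28.38) = 0
-24.83 c = -7597.2
c = -7597.2/-24.83 ≈ 305.9 J/(kg·°C)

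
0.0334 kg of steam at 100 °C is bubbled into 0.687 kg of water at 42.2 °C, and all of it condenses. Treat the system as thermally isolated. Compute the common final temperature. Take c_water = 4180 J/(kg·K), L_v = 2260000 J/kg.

T_f ≈ 69.9 °C

Heat gained plus heat lost sum to zero:
condense steam: −0.0334×2260000 = −75484; condensate cools 100→T: 0.0334×4180×(T − 100) = 139.61(T − 100); original water: 2871.7(T − 42.2)
3011.3 T = 75484 + 13961 + 121184 = 210629
T ≈ 69.95 °C, under the boiling point, so the assumption holds.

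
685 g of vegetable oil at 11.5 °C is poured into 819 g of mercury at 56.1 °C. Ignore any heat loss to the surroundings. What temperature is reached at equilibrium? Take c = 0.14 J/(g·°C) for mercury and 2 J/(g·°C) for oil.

T_f ≈ 14.9 °C

Energy conservation, ΣQ = 0:
819×0.14×(T − 56.1) + 685×2×(T − 11.5) = 0
(114.66 + 1370) T = 114.66×56.1 + 1370×11.5
T ≈ 14.94 °C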